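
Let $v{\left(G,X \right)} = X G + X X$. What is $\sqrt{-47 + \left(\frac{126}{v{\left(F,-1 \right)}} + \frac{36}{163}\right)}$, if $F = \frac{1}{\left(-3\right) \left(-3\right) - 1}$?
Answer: $\frac{\sqrt{2583061}}{163} \approx 9.8601$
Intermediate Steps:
$F = \frac{1}{8}$ ($F = \frac{1}{9 - 1} = \frac{1}{8} \approx 0.125$)
$v{\left(G,X \right)} = X^{2} + G X$ ($v{\left(G,X \right)} = G X + X^{2} = X^{2} + G X$)
$\sqrt{-47 + \left(\frac{126}{v{\left(F,-1 \right)}} + \frac{36}{163}\right)} = \sqrt{-47 + \left(\frac{126}{\left(-1\right) \left(\frac{1}{8} - 1\right)} + \frac{36}{163}\right)} = \sqrt{-47 + \left(\frac{126}{\left(-1\right) \left(- \frac{7}{8}\right)} + 36 \cdot \frac{1}{163}\right)} = \sqrt{-47 + \left(\frac{126}{\frac{7}{8}} + \frac{36}{163}\right)} = \sqrt{-47 + \left(126 \cdot \frac{8}{7} + \frac{36}{163}\right)} = \sqrt{-47 + \left(144 + \frac{36}{163}\right)} = \sqrt{-47 + \frac{23508}{163}} = \sqrt{\frac{15847}{163}} = \frac{\sqrt{2583061}}{163}$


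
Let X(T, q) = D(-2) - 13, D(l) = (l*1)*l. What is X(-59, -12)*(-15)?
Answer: 135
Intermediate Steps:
D(l) = l² (D(l) = l*l = l²)
X(T, q) = -9 (X(T, q) = (-2)² - 13 = 4 - 13 = -9)
X(-59, -12)*(-15) = -9*(-15) = 135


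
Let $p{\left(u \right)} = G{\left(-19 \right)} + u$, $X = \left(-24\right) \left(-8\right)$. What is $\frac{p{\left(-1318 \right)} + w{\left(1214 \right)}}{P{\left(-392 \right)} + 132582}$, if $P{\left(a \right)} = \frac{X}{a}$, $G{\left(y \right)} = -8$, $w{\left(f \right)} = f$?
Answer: $- \frac{2744}{3248247} \approx -0.00084476$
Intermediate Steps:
$X = 192$
$p{\left(u \right)} = -8 + u$
$P{\left(a \right)} = \frac{192}{a}$
$\frac{p{\left(-1318 \right)} + w{\left(1214 \right)}}{P{\left(-392 \right)} + 132582} = \frac{\left(-8 - 1318\right) + 1214}{\frac{192}{-392} + 132582} = \frac{-1326 + 1214}{192 \left(- \frac{1}{392}\right) + 132582} = - \frac{112}{- \frac{24}{49} + 132582} = - \frac{112}{\frac{6496494}{49}} = \left(-112\right) \frac{49}{6496494} = - \frac{2744}{3248247}$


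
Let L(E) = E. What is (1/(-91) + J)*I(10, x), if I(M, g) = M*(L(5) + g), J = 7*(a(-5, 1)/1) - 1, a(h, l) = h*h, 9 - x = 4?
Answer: 1583300/91 ≈ 17399.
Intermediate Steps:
x = 5 (x = 9 - 1*4 = 9 - 4 = 5)
a(h, l) = h**2
J = 174 (J = 7*((-5)**2/1) - 1 = 7*(25*1) - 1 = 7*25 - 1 = 175 - 1 = 174)
I(M, g) = M*(5 + g)
(1/(-91) + J)*I(10, x) = (1/(-91) + 174)*(10*(5 + 5)) = (-1/91 + 174)*(10*10) = (15833/91)*100 = 1583300/91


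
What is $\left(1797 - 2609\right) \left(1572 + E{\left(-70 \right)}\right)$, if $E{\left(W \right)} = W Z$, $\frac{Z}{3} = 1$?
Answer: $-1105944$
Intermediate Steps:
$Z = 3$ ($Z = 3 \cdot 1 = 3$)
$E{\left(W \right)} = 3 W$ ($E{\left(W \right)} = W 3 = 3 W$)
$\left(1797 - 2609\right) \left(1572 + E{\left(-70 \right)}\right) = \left(1797 - 2609\right) \left(1572 + 3 \left(-70\right)\right) = - 812 \left(1572 - 210\right) = \left(-812\right) 1362 = -1105944$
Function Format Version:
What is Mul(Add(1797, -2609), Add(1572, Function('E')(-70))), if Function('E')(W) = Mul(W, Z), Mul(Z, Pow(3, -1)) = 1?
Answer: -1105944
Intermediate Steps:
Z = 3 (Z = Mul(3, 1) = 3)
Function('E')(W) = Mul(3, W) (Function('E')(W) = Mul(W, 3) = Mul(3, W))
Mul(Add(1797, -2609), Add(1572, Function('E')(-70))) = Mul(Add(1797, -2609), Add(1572, Mul(3, -70))) = Mul(-812, Add(1572, -210)) = Mul(-812, 1362) = -1105944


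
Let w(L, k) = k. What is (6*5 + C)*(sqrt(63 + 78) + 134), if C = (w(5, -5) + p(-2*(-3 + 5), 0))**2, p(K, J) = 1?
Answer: 6164 + 46*sqrt(141) ≈ 6710.2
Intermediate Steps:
C = 16 (C = (-5 + 1)**2 = (-4)**2 = 16)
(6*5 + C)*(sqrt(63 + 78) + 134) = (6*5 + 16)*(sqrt(63 + 78) + 134) = (30 + 16)*(sqrt(141) + 134) = 46*(134 + sqrt(141)) = 6164 + 46*sqrt(141)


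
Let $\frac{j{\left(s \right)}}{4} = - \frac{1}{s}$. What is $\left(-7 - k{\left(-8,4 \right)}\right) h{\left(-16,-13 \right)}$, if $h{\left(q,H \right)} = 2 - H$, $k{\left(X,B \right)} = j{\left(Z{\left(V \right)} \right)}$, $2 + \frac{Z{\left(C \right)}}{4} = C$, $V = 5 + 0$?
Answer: $-100$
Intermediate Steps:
$V = 5$
$Z{\left(C \right)} = -8 + 4 C$
$j{\left(s \right)} = - \frac{4}{s}$ ($j{\left(s \right)} = 4 \left(- \frac{1}{s}\right) = - \frac{4}{s}$)
$k{\left(X,B \right)} = - \frac{1}{3}$ ($k{\left(X,B \right)} = - \frac{4}{-8 + 4 \cdot 5} = - \frac{4}{-8 + 20} = - \frac{4}{12} = \left(-4\right) \frac{1}{12} = - \frac{1}{3}$)
$\left(-7 - k{\left(-8,4 \right)}\right) h{\left(-16,-13 \right)} = \left(-7 - - \frac{1}{3}\right) \left(2 - -13\right) = \left(-7 + \frac{1}{3}\right) \left(2 + 13\right) = \left(- \frac{20}{3}\right) 15 = -100$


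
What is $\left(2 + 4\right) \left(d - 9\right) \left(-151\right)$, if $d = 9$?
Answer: $0$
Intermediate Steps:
$\left(2 + 4\right) \left(d - 9\right) \left(-151\right) = \left(2 + 4\right) \left(9 - 9\right) \left(-151\right) = 6 \cdot 0 \left(-151\right) = 0 \left(-151\right) = 0$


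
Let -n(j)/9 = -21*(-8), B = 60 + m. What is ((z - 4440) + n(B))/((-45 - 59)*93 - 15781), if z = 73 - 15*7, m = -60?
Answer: 5984/25453 ≈ 0.23510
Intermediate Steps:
B = 0 (B = 60 - 60 = 0)
n(j) = -1512 (n(j) = -(-189)*(-8) = -9*168 = -1512)
z = -32 (z = 73 - 105 = -32)
((z - 4440) + n(B))/((-45 - 59)*93 - 15781) = ((-32 - 4440) - 1512)/((-45 - 59)*93 - 15781) = (-4472 - 1512)/(-104*93 - 15781) = -5984/(-9672 - 15781) = -5984/(-25453) = -5984*(-1/25453) = 5984/25453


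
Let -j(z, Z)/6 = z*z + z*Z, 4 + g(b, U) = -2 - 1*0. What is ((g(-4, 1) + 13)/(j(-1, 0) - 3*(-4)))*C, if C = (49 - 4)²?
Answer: 4725/2 ≈ 2362.5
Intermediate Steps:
g(b, U) = -6 (g(b, U) = -4 + (-2 - 1*0) = -4 + (-2 + 0) = -4 - 2 = -6)
j(z, Z) = -6*z² - 6*Z*z (j(z, Z) = -6*(z*z + z*Z) = -6*(z² + Z*z) = -6*z² - 6*Z*z)
C = 2025 (C = 45² = 2025)
((g(-4, 1) + 13)/(j(-1, 0) - 3*(-4)))*C = ((-6 + 13)/(-6*(-1)*(0 - 1) - 3*(-4)))*2025 = (7/(-6*(-1)*(-1) + 12))*2025 = (7/(-6 + 12))*2025 = (7/6)*2025 = 4725/2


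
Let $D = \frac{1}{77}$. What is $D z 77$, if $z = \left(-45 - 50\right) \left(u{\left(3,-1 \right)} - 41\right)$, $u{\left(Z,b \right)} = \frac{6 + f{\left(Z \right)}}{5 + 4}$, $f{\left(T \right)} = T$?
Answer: $3800$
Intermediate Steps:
$D = \frac{1}{77} \approx 0.012987$
$u{\left(Z,b \right)} = \frac{2}{3} + \frac{Z}{9}$ ($u{\left(Z,b \right)} = \frac{6 + Z}{5 + 4} = \frac{6 + Z}{9} = \left(6 + Z\right) \frac{1}{9} = \frac{2}{3} + \frac{Z}{9}$)
$z = 3800$ ($z = \left(-45 - 50\right) \left(\left(\frac{2}{3} + \frac{1}{9} \cdot 3\right) - 41\right) = - 95 \left(\left(\frac{2}{3} + \frac{1}{3}\right) - 41\right) = - 95 \left(1 - 41\right) = \left(-95\right) \left(-40\right) = 3800$)
$D z 77 = \frac{1}{77} \cdot 3800 \cdot 77 = \frac{3800}{77} \cdot 77 = 3800$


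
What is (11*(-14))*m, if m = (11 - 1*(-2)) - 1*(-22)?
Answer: -5390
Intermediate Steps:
m = 35 (m = (11 + 2) + 22 = 13 + 22 = 35)
(11*(-14))*m = (11*(-14))*35 = -154*35 = -5390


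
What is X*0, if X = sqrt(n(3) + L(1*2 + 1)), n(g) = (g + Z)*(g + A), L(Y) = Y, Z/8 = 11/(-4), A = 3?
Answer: 0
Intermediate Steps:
Z = -22 (Z = 8*(11/(-4)) = 8*(11*(-1/4)) = 8*(-11/4) = -22)
n(g) = (-22 + g)*(3 + g) (n(g) = (g - 22)*(g + 3) = (-22 + g)*(3 + g))
X = I*sqrt(111) (X = sqrt((-66 + 3**2 - 19*3) + (1*2 + 1)) = sqrt((-66 + 9 - 57) + (2 + 1)) = sqrt(-114 + 3) = sqrt(-111) = I*sqrt(111) ≈ 10.536*I)
X*0 = (I*sqrt(111))*0 = 0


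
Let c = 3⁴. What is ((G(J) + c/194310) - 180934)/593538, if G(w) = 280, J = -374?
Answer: -1300106617/4271495140 ≈ -0.30437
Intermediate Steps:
c = 81
((G(J) + c/194310) - 180934)/593538 = ((280 + 81/194310) - 180934)/593538 = ((280 + 81*(1/194310)) - 180934)*(1/593538) = ((280 + 9/21590) - 180934)*(1/593538) = (6045209/21590 - 180934)*(1/593538) = -3900319851/21590*1/593538 = -1300106617/4271495140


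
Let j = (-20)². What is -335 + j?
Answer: 65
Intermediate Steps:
j = 400
-335 + j = -335 + 400 = 65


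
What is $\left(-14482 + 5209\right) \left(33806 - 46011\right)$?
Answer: $113176965$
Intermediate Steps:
$\left(-14482 + 5209\right) \left(33806 - 46011\right) = \left(-9273\right) \left(-12205\right) = 113176965$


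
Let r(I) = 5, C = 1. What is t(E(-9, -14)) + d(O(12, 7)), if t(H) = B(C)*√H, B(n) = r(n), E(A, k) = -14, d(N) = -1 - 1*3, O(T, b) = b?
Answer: -4 + 5*I*√14 ≈ -4.0 + 18.708*I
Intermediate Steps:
d(N) = -4 (d(N) = -1 - 3 = -4)
B(n) = 5
t(H) = 5*√H
t(E(-9, -14)) + d(O(12, 7)) = 5*√(-14) - 4 = 5*(I*√14) - 4 = 5*I*√14 - 4 = -4 + 5*I*√14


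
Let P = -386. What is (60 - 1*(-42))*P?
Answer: -39372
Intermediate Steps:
(60 - 1*(-42))*P = (60 - 1*(-42))*(-386) = (60 + 42)*(-386) = 102*(-386) = -39372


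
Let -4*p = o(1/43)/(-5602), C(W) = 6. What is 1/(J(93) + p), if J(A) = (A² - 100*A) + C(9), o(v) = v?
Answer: -963544/621485879 ≈ -0.0015504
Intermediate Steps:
J(A) = 6 + A² - 100*A (J(A) = (A² - 100*A) + 6 = 6 + A² - 100*A)
p = 1/963544 (p = -1/(4*43*(-5602)) = -(-1)/(172*5602) = -¼*(-1/240886) = 1/963544 ≈ 1.0378e-6)
1/(J(93) + p) = 1/((6 + 93² - 100*93) + 1/963544) = 1/((6 + 8649 - 9300) + 1/963544) = 1/(-645 + 1/963544) = 1/(-621485879/963544) = -963544/621485879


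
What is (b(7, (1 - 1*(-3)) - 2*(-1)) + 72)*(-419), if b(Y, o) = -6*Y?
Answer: -12570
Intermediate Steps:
(b(7, (1 - 1*(-3)) - 2*(-1)) + 72)*(-419) = (-6*7 + 72)*(-419) = (-42 + 72)*(-419) = 30*(-419) = -12570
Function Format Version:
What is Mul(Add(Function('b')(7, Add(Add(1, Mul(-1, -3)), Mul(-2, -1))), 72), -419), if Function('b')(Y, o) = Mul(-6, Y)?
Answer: -12570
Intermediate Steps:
Mul(Add(Function('b')(7, Add(Add(1, Mul(-1, -3)), Mul(-2, -1))), 72), -419) = Mul(Add(Mul(-6, 7), 72), -419) = Mul(Add(-42, 72), -419) = Mul(30, -419) = -12570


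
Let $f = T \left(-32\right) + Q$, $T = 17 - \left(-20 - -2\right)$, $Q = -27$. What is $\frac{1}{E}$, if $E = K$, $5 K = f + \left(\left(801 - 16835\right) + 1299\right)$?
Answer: $- \frac{5}{15882} \approx -0.00031482$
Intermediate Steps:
$T = 35$ ($T = 17 - \left(-20 + 2\right) = 17 - -18 = 17 + 18 = 35$)
$f = -1147$ ($f = 35 \left(-32\right) - 27 = -1120 - 27 = -1147$)
$K = - \frac{15882}{5}$ ($K = \frac{-1147 + \left(\left(801 - 16835\right) + 1299\right)}{5} = \frac{-1147 + \left(-16034 + 1299\right)}{5} = \frac{-1147 - 14735}{5} = \frac{1}{5} \left(-15882\right) = - \frac{15882}{5} \approx -3176.4$)
$E = - \frac{15882}{5} \approx -3176.4$
$\frac{1}{E} = \frac{1}{- \frac{15882}{5}} = - \frac{5}{15882}$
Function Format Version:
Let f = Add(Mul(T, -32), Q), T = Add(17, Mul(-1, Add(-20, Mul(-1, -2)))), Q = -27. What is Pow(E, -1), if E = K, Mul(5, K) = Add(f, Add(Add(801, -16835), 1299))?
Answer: Rational(-5, 15882) ≈ -0.00031482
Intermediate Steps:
T = 35 (T = Add(17, Mul(-1, Add(-20, 2))) = Add(17, Mul(-1, -18)) = Add(17, 18) = 35)
f = -1147 (f = Add(Mul(35, -32), -27) = Add(-1120, -27) = -1147)
K = Rational(-15882, 5) (K = Mul(Rational(1, 5), Add(-1147, Add(Add(801, -16835), 1299))) = Mul(Rational(1, 5), Add(-1147, Add(-16034, 1299))) = Mul(Rational(1, 5), Add(-1147, -14735)) = Mul(Rational(1, 5), -15882) = Rational(-15882, 5) ≈ -3176.4)
E = Rational(-15882, 5) ≈ -3176.4
Pow(E, -1) = Pow(Rational(-15882, 5), -1) = Rational(-5, 15882)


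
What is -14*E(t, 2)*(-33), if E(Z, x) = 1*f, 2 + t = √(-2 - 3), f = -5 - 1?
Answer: -2772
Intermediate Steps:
f = -6
t = -2 + I*√5 (t = -2 + √(-2 - 3) = -2 + √(-5) = -2 + I*√5 ≈ -2.0 + 2.2361*I)
E(Z, x) = -6 (E(Z, x) = 1*(-6) = -6)
-14*E(t, 2)*(-33) = -14*(-6)*(-33) = 84*(-33) = -2772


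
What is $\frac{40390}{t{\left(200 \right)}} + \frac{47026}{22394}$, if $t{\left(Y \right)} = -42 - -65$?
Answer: $\frac{452787629}{257531} \approx 1758.2$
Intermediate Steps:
$t{\left(Y \right)} = 23$ ($t{\left(Y \right)} = -42 + 65 = 23$)
$\frac{40390}{t{\left(200 \right)}} + \frac{47026}{22394} = \frac{40390}{23} + \frac{47026}{22394} = 40390 \cdot \frac{1}{23} + 47026 \cdot \frac{1}{22394} = \frac{40390}{23} + \frac{23513}{11197} = \frac{452787629}{257531}$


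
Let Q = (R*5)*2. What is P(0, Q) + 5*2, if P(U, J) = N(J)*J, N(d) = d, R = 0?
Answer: 10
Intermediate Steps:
Q = 0 (Q = (0*5)*2 = 0*2 = 0)
P(U, J) = J² (P(U, J) = J*J = J²)
P(0, Q) + 5*2 = 0² + 5*2 = 0 + 10 = 10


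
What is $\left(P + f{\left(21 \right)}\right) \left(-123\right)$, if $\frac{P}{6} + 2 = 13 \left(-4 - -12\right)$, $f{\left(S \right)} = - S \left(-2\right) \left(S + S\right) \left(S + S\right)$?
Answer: $-9188100$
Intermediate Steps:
$f{\left(S \right)} = 8 S^{3}$ ($f{\left(S \right)} = - - 2 S 2 S 2 S = - - 2 S 4 S^{2} = - \left(-8\right) S^{3} = 8 S^{3}$)
$P = 612$ ($P = -12 + 6 \cdot 13 \left(-4 - -12\right) = -12 + 6 \cdot 13 \left(-4 + 12\right) = -12 + 6 \cdot 13 \cdot 8 = -12 + 6 \cdot 104 = -12 + 624 = 612$)
$\left(P + f{\left(21 \right)}\right) \left(-123\right) = \left(612 + 8 \cdot 21^{3}\right) \left(-123\right) = \left(612 + 8 \cdot 9261\right) \left(-123\right) = \left(612 + 74088\right) \left(-123\right) = 74700 \left(-123\right) = -9188100$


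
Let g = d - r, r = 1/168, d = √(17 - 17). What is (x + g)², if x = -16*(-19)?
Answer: 2608247041/28224 ≈ 92412.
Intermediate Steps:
d = 0 (d = √0 = 0)
x = 304
r = 1/168 ≈ 0.0059524
g = -1/168 (g = 0 - 1*1/168 = 0 - 1/168 = -1/168 ≈ -0.0059524)
(x + g)² = (304 - 1/168)² = (51071/168)² = 2608247041/28224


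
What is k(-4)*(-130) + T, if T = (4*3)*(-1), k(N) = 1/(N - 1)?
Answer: 14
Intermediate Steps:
k(N) = 1/(-1 + N)
T = -12 (T = 12*(-1) = -12)
k(-4)*(-130) + T = -130/(-1 - 4) - 12 = -130/(-5) - 12 = -⅕*(-130) - 12 = 26 - 12 = 14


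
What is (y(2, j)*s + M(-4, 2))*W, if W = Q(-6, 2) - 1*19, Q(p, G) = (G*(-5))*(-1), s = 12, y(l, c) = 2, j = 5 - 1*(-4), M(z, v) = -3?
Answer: -189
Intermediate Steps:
j = 9 (j = 5 + 4 = 9)
Q(p, G) = 5*G (Q(p, G) = -5*G*(-1) = 5*G)
W = -9 (W = 5*2 - 1*19 = 10 - 19 = -9)
(y(2, j)*s + M(-4, 2))*W = (2*12 - 3)*(-9) = (24 - 3)*(-9) = 21*(-9) = -189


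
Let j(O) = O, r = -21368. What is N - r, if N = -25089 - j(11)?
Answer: -3732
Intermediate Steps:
N = -25100 (N = -25089 - 1*11 = -25089 - 11 = -25100)
N - r = -25100 - 1*(-21368) = -25100 + 21368 = -3732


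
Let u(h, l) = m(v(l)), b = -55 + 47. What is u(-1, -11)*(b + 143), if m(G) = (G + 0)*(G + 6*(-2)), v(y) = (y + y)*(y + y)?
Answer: 30840480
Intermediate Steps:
v(y) = 4*y**2 (v(y) = (2*y)*(2*y) = 4*y**2)
b = -8
m(G) = G*(-12 + G) (m(G) = G*(G - 12) = G*(-12 + G))
u(h, l) = 4*l**2*(-12 + 4*l**2) (u(h, l) = (4*l**2)*(-12 + 4*l**2) = 4*l**2*(-12 + 4*l**2))
u(-1, -11)*(b + 143) = (16*(-11)**2*(-3 + (-11)**2))*(-8 + 143) = (16*121*(-3 + 121))*135 = (16*121*118)*135 = 228448*135 = 30840480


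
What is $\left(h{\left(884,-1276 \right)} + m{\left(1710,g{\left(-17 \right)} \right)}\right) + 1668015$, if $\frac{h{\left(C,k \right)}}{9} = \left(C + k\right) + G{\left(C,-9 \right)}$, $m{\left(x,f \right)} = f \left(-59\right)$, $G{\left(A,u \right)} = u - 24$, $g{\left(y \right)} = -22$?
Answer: $1665488$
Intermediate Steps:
$G{\left(A,u \right)} = -24 + u$
$m{\left(x,f \right)} = - 59 f$
$h{\left(C,k \right)} = -297 + 9 C + 9 k$ ($h{\left(C,k \right)} = 9 \left(\left(C + k\right) - 33\right) = 9 \left(-33 + C + k\right) = -297 + 9 C + 9 k$)
$\left(h{\left(884,-1276 \right)} + m{\left(1710,g{\left(-17 \right)} \right)}\right) + 1668015 = \left(\left(-297 + 9 \cdot 884 + 9 \left(-1276\right)\right) - -1298\right) + 1668015 = \left(\left(-297 + 7956 - 11484\right) + 1298\right) + 1668015 = \left(-3825 + 1298\right) + 1668015 = -2527 + 1668015 = 1665488$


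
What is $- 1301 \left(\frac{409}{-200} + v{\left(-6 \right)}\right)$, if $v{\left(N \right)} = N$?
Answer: $\frac{2093309}{200} \approx 10467.0$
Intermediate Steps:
$- 1301 \left(\frac{409}{-200} + v{\left(-6 \right)}\right) = - 1301 \left(\frac{409}{-200} - 6\right) = - 1301 \left(409 \left(- \frac{1}{200}\right) - 6\right) = - 1301 \left(- \frac{409}{200} - 6\right) = \left(-1301\right) \left(- \frac{1609}{200}\right) = \frac{2093309}{200}$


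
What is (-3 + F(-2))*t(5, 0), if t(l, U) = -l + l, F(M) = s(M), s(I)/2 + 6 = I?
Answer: 0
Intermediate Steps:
s(I) = -12 + 2*I
F(M) = -12 + 2*M
t(l, U) = 0
(-3 + F(-2))*t(5, 0) = (-3 + (-12 + 2*(-2)))*0 = (-3 + (-12 - 4))*0 = (-3 - 16)*0 = -19*0 = 0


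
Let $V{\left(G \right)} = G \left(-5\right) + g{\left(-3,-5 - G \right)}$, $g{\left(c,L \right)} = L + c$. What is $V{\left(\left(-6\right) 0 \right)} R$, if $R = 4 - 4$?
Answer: $0$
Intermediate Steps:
$V{\left(G \right)} = -8 - 6 G$ ($V{\left(G \right)} = G \left(-5\right) - \left(8 + G\right) = - 5 G - \left(8 + G\right) = -8 - 6 G$)
$R = 0$ ($R = 4 - 4 = 0$)
$V{\left(\left(-6\right) 0 \right)} R = \left(-8 - 6 \left(\left(-6\right) 0\right)\right) 0 = \left(-8 - 0\right) 0 = \left(-8 + 0\right) 0 = \left(-8\right) 0 = 0$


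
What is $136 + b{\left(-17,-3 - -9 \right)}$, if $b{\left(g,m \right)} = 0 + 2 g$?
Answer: $102$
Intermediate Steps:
$b{\left(g,m \right)} = 2 g$
$136 + b{\left(-17,-3 - -9 \right)} = 136 + 2 \left(-17\right) = 136 - 34 = 102$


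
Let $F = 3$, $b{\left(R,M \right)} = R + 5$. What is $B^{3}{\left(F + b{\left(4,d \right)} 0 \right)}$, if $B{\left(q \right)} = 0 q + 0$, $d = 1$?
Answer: $0$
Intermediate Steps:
$b{\left(R,M \right)} = 5 + R$
$B{\left(q \right)} = 0$ ($B{\left(q \right)} = 0 + 0 = 0$)
$B^{3}{\left(F + b{\left(4,d \right)} 0 \right)} = 0^{3} = 0$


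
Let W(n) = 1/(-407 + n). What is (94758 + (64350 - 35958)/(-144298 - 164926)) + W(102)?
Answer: 1117116575972/11789165 ≈ 94758.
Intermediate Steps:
(94758 + (64350 - 35958)/(-144298 - 164926)) + W(102) = (94758 + (64350 - 35958)/(-144298 - 164926)) + 1/(-407 + 102) = (94758 + 28392/(-309224)) + 1/(-305) = (94758 + 28392*(-1/309224)) - 1/305 = (94758 - 3549/38653) - 1/305 = 3662677425/38653 - 1/305 = 1117116575972/11789165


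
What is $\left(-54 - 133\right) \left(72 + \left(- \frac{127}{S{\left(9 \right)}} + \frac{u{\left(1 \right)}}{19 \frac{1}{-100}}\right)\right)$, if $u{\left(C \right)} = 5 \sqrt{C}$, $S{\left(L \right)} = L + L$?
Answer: $- \frac{2470457}{342} \approx -7223.6$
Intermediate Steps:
$S{\left(L \right)} = 2 L$
$\left(-54 - 133\right) \left(72 + \left(- \frac{127}{S{\left(9 \right)}} + \frac{u{\left(1 \right)}}{19 \frac{1}{-100}}\right)\right) = \left(-54 - 133\right) \left(72 + \left(- \frac{127}{2 \cdot 9} + \frac{5 \sqrt{1}}{19 \frac{1}{-100}}\right)\right) = - 187 \left(72 + \left(- \frac{127}{18} + \frac{5 \cdot 1}{19 \left(- \frac{1}{100}\right)}\right)\right) = - 187 \left(72 + \left(\left(-127\right) \frac{1}{18} + \frac{5}{- \frac{19}{100}}\right)\right) = - 187 \left(72 + \left(- \frac{127}{18} + 5 \left(- \frac{100}{19}\right)\right)\right) = - 187 \left(72 - \frac{11413}{342}\right) = \left(-187\right) \frac{13211}{342} = - \frac{2470457}{342}$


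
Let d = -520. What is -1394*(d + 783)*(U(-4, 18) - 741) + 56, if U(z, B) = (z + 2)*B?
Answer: 284865350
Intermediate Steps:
U(z, B) = B*(2 + z) (U(z, B) = (2 + z)*B = B*(2 + z))
-1394*(d + 783)*(U(-4, 18) - 741) + 56 = -1394*(-520 + 783)*(18*(2 - 4) - 741) + 56 = -366622*(18*(-2) - 741) + 56 = -366622*(-36 - 741) + 56 = -366622*(-777) + 56 = -1394*(-204351) + 56 = 284865294 + 56 = 284865350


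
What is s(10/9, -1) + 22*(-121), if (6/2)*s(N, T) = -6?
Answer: -2664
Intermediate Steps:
s(N, T) = -2 (s(N, T) = (⅓)*(-6) = -2)
s(10/9, -1) + 22*(-121) = -2 + 22*(-121) = -2 - 2662 = -2664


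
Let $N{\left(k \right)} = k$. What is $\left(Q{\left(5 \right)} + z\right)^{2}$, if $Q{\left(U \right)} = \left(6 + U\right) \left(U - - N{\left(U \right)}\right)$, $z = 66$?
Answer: $30976$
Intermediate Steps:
$Q{\left(U \right)} = 2 U \left(6 + U\right)$ ($Q{\left(U \right)} = \left(6 + U\right) \left(U + \left(\left(5 + U\right) - 5\right)\right) = \left(6 + U\right) \left(U + U\right) = \left(6 + U\right) 2 U = 2 U \left(6 + U\right)$)
$\left(Q{\left(5 \right)} + z\right)^{2} = \left(2 \cdot 5 \left(6 + 5\right) + 66\right)^{2} = \left(2 \cdot 5 \cdot 11 + 66\right)^{2} = \left(110 + 66\right)^{2} = 176^{2} = 30976$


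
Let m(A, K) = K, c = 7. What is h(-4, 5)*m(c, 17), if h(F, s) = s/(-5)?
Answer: -17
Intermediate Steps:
h(F, s) = -s/5 (h(F, s) = s*(-1/5) = -s/5)
h(-4, 5)*m(c, 17) = -1/5*5*17 = -1*17 = -17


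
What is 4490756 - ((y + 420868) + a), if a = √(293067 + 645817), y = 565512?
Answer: 3504376 - 2*√234721 ≈ 3.5034e+6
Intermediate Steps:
a = 2*√234721 (a = √938884 = 2*√234721 ≈ 968.96)
4490756 - ((y + 420868) + a) = 4490756 - ((565512 + 420868) + 2*√234721) = 4490756 - (986380 + 2*√234721) = 4490756 + (-986380 - 2*√234721) = 3504376 - 2*√234721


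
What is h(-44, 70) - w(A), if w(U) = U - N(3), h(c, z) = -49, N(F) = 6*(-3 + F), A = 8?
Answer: -57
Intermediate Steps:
N(F) = -18 + 6*F
w(U) = U (w(U) = U - (-18 + 6*3) = U - (-18 + 18) = U - 1*0 = U + 0 = U)
h(-44, 70) - w(A) = -49 - 1*8 = -49 - 8 = -57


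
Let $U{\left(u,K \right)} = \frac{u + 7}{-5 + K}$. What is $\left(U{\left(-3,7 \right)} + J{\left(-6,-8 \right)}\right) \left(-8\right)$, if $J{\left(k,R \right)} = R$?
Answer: $48$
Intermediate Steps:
$U{\left(u,K \right)} = \frac{7 + u}{-5 + K}$
$\left(U{\left(-3,7 \right)} + J{\left(-6,-8 \right)}\right) \left(-8\right) = \left(\frac{7 - 3}{-5 + 7} - 8\right) \left(-8\right) = \left(\frac{1}{2} \cdot 4 - 8\right) \left(-8\right) = \left(2 - 8\right) \left(-8\right) = \left(-6\right) \left(-8\right) = 48$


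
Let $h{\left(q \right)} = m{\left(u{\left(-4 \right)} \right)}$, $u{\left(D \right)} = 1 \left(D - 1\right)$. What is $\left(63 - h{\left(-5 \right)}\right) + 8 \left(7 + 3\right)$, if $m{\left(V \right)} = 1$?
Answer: $142$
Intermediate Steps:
$u{\left(D \right)} = -1 + D$ ($u{\left(D \right)} = 1 \left(-1 + D\right) = -1 + D$)
$h{\left(q \right)} = 1$
$\left(63 - h{\left(-5 \right)}\right) + 8 \left(7 + 3\right) = \left(63 - 1\right) + 8 \left(7 + 3\right) = \left(63 - 1\right) + 8 \cdot 10 = 62 + 80 = 142$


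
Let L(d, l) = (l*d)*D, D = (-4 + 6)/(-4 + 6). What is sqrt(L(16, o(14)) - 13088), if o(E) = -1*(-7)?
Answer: 4*I*sqrt(811) ≈ 113.91*I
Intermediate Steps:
D = 1 (D = 2/2 = 2*(1/2) = 1)
o(E) = 7
L(d, l) = d*l (L(d, l) = (l*d)*1 = (d*l)*1 = d*l)
sqrt(L(16, o(14)) - 13088) = sqrt(16*7 - 13088) = sqrt(112 - 13088) = sqrt(-12976) = 4*I*sqrt(811)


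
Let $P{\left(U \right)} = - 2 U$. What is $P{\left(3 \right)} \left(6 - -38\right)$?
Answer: $-264$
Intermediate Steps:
$P{\left(3 \right)} \left(6 - -38\right) = \left(-2\right) 3 \left(6 - -38\right) = - 6 \left(6 + 38\right) = \left(-6\right) 44 = -264$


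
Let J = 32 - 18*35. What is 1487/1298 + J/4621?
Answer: 6095223/5998058 ≈ 1.0162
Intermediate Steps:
J = -598 (J = 32 - 630 = -598)
1487/1298 + J/4621 = 1487/1298 - 598/4621 = 6095223/5998058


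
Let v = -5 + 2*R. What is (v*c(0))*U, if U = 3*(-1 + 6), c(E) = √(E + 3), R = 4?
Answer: 45*√3 ≈ 77.942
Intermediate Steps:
c(E) = √(3 + E)
U = 15 (U = 3*5 = 15)
v = 3 (v = -5 + 2*4 = -5 + 8 = 3)
(v*c(0))*U = (3*√(3 + 0))*15 = (3*√3)*15 = 45*√3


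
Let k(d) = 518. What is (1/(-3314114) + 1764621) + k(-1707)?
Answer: 5849871871845/3314114 ≈ 1.7651e+6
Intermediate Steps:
(1/(-3314114) + 1764621) + k(-1707) = (1/(-3314114) + 1764621) + 518 = (-1/3314114 + 1764621) + 518 = 5848155160793/3314114 + 518 = 5849871871845/3314114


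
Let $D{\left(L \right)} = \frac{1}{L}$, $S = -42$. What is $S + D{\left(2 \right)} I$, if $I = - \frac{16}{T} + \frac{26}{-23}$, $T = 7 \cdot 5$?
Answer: $- \frac{34449}{805} \approx -42.794$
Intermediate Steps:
$T = 35$
$I = - \frac{1278}{805}$ ($I = - \frac{16}{35} + \frac{26}{-23} = \left(-16\right) \frac{1}{35} + 26 \left(- \frac{1}{23}\right) = - \frac{16}{35} - \frac{26}{23} = - \frac{1278}{805} \approx -1.5876$)
$S + D{\left(2 \right)} I = -42 + \frac{1}{2} \left(- \frac{1278}{805}\right) = -42 - \frac{639}{805} = - \frac{34449}{805}$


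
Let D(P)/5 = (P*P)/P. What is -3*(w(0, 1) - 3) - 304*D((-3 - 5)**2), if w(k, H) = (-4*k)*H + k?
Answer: -97271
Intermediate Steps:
D(P) = 5*P (D(P) = 5*((P*P)/P) = 5*(P**2/P) = 5*P)
w(k, H) = k - 4*H*k (w(k, H) = -4*H*k + k = k - 4*H*k)
-3*(w(0, 1) - 3) - 304*D((-3 - 5)**2) = -3*(0*(1 - 4*1) - 3) - 1520*(-3 - 5)**2 = -3*(0*(1 - 4) - 3) - 1520*(-8)**2 = -3*(0*(-3) - 3) - 1520*64 = -3*(0 - 3) - 304*320 = -3*(-3) - 97280 = 9 - 97280 = -97271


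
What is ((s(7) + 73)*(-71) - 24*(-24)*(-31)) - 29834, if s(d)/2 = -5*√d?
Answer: -52873 + 710*√7 ≈ -50995.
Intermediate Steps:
s(d) = -10*√d (s(d) = 2*(-5*√d) = -10*√d)
((s(7) + 73)*(-71) - 24*(-24)*(-31)) - 29834 = ((-10*√7 + 73)*(-71) - 24*(-24)*(-31)) - 29834 = ((73 - 10*√7)*(-71) + 576*(-31)) - 29834 = ((-5183 + 710*√7) - 17856) - 29834 = (-23039 + 710*√7) - 29834 = -52873 + 710*√7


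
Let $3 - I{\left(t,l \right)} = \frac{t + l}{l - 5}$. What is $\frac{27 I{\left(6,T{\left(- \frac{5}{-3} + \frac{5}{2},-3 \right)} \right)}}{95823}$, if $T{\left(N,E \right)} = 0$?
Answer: $\frac{1}{845} \approx 0.0011834$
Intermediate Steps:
$I{\left(t,l \right)} = 3 - \frac{l + t}{-5 + l}$ ($I{\left(t,l \right)} = 3 - \frac{t + l}{l - 5} = 3 - \frac{l + t}{-5 + l}$)
$\frac{27 I{\left(6,T{\left(- \frac{5}{-3} + \frac{5}{2},-3 \right)} \right)}}{95823} = \frac{27 \frac{-15 - 6 + 2 \cdot 0}{-5 + 0}}{95823} = 27 \frac{-15 - 6 + 0}{-5} \cdot \frac{1}{95823} = 27 \left(\left(- \frac{1}{5}\right) \left(-21\right)\right) \frac{1}{95823} = 27 \cdot \frac{21}{5} \cdot \frac{1}{95823} = \frac{567}{5} \cdot \frac{1}{95823} = \frac{1}{845}$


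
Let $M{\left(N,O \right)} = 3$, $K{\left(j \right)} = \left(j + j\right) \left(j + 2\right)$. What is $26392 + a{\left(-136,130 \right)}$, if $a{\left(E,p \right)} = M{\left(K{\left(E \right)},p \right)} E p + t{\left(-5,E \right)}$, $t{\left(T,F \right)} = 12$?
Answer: $-26636$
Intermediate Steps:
$K{\left(j \right)} = 2 j \left(2 + j\right)$
$a{\left(E,p \right)} = 12 + 3 E p$ ($a{\left(E,p \right)} = 3 E p + 12 = 12 + 3 E p$)
$26392 + a{\left(-136,130 \right)} = 26392 + \left(12 + 3 \left(-136\right) 130\right) = 26392 + \left(12 - 53040\right) = 26392 - 53028 = -26636$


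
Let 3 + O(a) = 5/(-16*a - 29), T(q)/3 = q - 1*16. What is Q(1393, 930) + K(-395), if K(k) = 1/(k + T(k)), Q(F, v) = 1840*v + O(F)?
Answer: 62171339424515/36332076 ≈ 1.7112e+6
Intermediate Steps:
T(q) = -48 + 3*q (T(q) = 3*(q - 1*16) = 3*(q - 16) = 3*(-16 + q) = -48 + 3*q)
O(a) = -3 + 5/(-29 - 16*a) (O(a) = -3 + 5/(-16*a - 29) = -3 + 5/(-29 - 16*a))
Q(F, v) = 1840*v + 4*(-23 - 12*F)/(29 + 16*F)
K(k) = 1/(-48 + 4*k) (K(k) = 1/(k + (-48 + 3*k)) = 1/(-48 + 4*k))
Q(1393, 930) + K(-395) = 4*(-23 - 12*1393 + 460*930*(29 + 16*1393))/(29 + 16*1393) + 1/(4*(-12 - 395)) = 4*(-23 - 16716 + 460*930*(29 + 22288))/(29 + 22288) + (1/4)/(-407) = 4*(-23 - 16716 + 460*930*22317)/22317 + (1/4)*(-1/407) = 4*(1/22317)*(-23 - 16716 + 9547212600) - 1/1628 = 4*(1/22317)*9547195861 - 1/1628 = 38188783444/22317 - 1/1628 = 62171339424515/36332076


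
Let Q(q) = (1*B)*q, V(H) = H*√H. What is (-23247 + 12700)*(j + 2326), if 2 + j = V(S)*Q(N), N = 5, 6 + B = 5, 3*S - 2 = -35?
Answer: -24511228 - 580085*I*√11 ≈ -2.4511e+7 - 1.9239e+6*I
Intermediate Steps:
S = -11 (S = ⅔ + (⅓)*(-35) = ⅔ - 35/3 = -11)
B = -1 (B = -6 + 5 = -1)
V(H) = H^(3/2)
Q(q) = -q (Q(q) = (1*(-1))*q = -q)
j = -2 + 55*I*√11 (j = -2 + (-11)^(3/2)*(-1*5) = -2 - 11*I*√11*(-5) = -2 + 55*I*√11 ≈ -2.0 + 182.41*I)
(-23247 + 12700)*(j + 2326) = (-23247 + 12700)*((-2 + 55*I*√11) + 2326) = -10547*(2324 + 55*I*√11) = -24511228 - 580085*I*√11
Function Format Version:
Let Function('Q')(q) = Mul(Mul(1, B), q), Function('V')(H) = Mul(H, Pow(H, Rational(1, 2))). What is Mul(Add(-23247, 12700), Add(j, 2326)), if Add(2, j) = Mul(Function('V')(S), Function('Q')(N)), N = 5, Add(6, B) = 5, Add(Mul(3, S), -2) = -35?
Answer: Add(-24511228, Mul(-580085, I, Pow(11, Rational(1, 2)))) ≈ Add(-2.4511e+7, Mul(-1.9239e+6, I))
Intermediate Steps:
S = -11 (S = Add(Rational(2, 3), Mul(Rational(1, 3), -35)) = Add(Rational(2, 3), Rational(-35, 3)) = -11)
B = -1 (B = Add(-6, 5) = -1)
Function('V')(H) = Pow(H, Rational(3, 2))
Function('Q')(q) = Mul(-1, q) (Function('Q')(q) = Mul(Mul(1, -1), q) = Mul(-1, q))
j = Add(-2, Mul(55, I, Pow(11, Rational(1, 2)))) (j = Add(-2, Mul(Pow(-11, Rational(3, 2)), Mul(-1, 5))) = Add(-2, Mul(Mul(-11, I, Pow(11, Rational(1, 2))), -5)) = Add(-2, Mul(55, I, Pow(11, Rational(1, 2)))) ≈ Add(-2.0000, Mul(182.41, I)))
Mul(Add(-23247, 12700), Add(j, 2326)) = Mul(Add(-23247, 12700), Add(Add(-2, Mul(55, I, Pow(11, Rational(1, 2)))), 2326)) = Mul(-10547, Add(2324, Mul(55, I, Pow(11, Rational(1, 2))))) = Add(-24511228, Mul(-580085, I, Pow(11, Rational(1, 2))))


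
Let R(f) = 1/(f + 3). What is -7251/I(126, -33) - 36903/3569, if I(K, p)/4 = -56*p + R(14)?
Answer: -5077466127/448509092 ≈ -11.321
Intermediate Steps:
R(f) = 1/(3 + f)
I(K, p) = 4/17 - 224*p (I(K, p) = 4*(-56*p + 1/(3 + 14)) = 4*(-56*p + 1/17) = 4*(1/17 - 56*p) = 4/17 - 224*p)
-7251/I(126, -33) - 36903/3569 = -7251/(4/17 - 224*(-33)) - 36903/3569 = -7251/(4/17 + 7392) - 36903*1/3569 = -7251/125668/17 - 36903/3569 = -7251*17/125668 - 36903/3569 = -123267/125668 - 36903/3569 = -5077466127/448509092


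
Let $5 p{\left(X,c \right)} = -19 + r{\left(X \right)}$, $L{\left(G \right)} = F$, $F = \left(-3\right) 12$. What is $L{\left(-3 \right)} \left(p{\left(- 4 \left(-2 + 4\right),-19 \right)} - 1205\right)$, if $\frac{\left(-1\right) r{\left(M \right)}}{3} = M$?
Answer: $43344$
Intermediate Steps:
$r{\left(M \right)} = - 3 M$
$F = -36$
$L{\left(G \right)} = -36$
$p{\left(X,c \right)} = - \frac{19}{5} - \frac{3 X}{5}$ ($p{\left(X,c \right)} = \frac{-19 - 3 X}{5} = - \frac{19}{5} - \frac{3 X}{5}$)
$L{\left(-3 \right)} \left(p{\left(- 4 \left(-2 + 4\right),-19 \right)} - 1205\right) = - 36 \left(\left(- \frac{19}{5} - \frac{3 \left(- 4 \left(-2 + 4\right)\right)}{5}\right) - 1205\right) = - 36 \left(\left(- \frac{19}{5} - \frac{3 \left(\left(-4\right) 2\right)}{5}\right) - 1205\right) = - 36 \left(\left(- \frac{19}{5} - - \frac{24}{5}\right) - 1205\right) = - 36 \left(\left(- \frac{19}{5} + \frac{24}{5}\right) - 1205\right) = - 36 \left(1 - 1205\right) = \left(-36\right) \left(-1204\right) = 43344$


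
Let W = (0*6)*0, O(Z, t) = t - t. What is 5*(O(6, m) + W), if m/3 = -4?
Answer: 0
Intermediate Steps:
m = -12 (m = 3*(-4) = -12)
O(Z, t) = 0
W = 0 (W = 0*0 = 0)
5*(O(6, m) + W) = 5*(0 + 0) = 5*0 = 0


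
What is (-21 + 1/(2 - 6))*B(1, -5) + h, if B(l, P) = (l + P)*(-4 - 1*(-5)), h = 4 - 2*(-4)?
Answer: 97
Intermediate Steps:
h = 12 (h = 4 + 8 = 12)
B(l, P) = P + l (B(l, P) = (P + l)*(-4 + 5) = (P + l)*1 = P + l)
(-21 + 1/(2 - 6))*B(1, -5) + h = (-21 + 1/(2 - 6))*(-5 + 1) + 12 = (-21 + 1/(-4))*(-4) + 12 = (-21 - ¼)*(-4) + 12 = -85/4*(-4) + 12 = 85 + 12 = 97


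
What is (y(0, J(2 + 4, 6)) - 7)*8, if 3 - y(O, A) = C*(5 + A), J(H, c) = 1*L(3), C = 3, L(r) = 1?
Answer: -176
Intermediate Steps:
J(H, c) = 1 (J(H, c) = 1*1 = 1)
y(O, A) = -12 - 3*A (y(O, A) = 3 - 3*(5 + A) = 3 - (15 + 3*A) = 3 + (-15 - 3*A) = -12 - 3*A)
(y(0, J(2 + 4, 6)) - 7)*8 = ((-12 - 3*1) - 7)*8 = ((-12 - 3) - 7)*8 = (-15 - 7)*8 = -22*8 = -176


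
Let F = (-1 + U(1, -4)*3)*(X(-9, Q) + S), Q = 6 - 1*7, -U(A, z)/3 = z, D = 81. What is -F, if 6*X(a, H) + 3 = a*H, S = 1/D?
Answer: -2870/81 ≈ -35.432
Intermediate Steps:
U(A, z) = -3*z
S = 1/81 ≈ 0.012346
Q = -1 (Q = 6 - 7 = -1)
X(a, H) = -½ + H*a/6 (X(a, H) = -½ + (a*H)/6 = -½ + (H*a)/6 = -½ + H*a/6)
F = 2870/81 (F = (-1 - 3*(-4)*3)*((-½ + (⅙)*(-1)*(-9)) + 1/81) = (-1 + 12*3)*((-½ + 3/2) + 1/81) = (-1 + 36)*(1 + 1/81) = 35*(82/81) = 2870/81 ≈ 35.432)
-F = -1*2870/81 = -2870/81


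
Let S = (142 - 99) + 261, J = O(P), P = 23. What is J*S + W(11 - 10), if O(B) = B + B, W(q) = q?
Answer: 13985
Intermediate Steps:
O(B) = 2*B
J = 46 (J = 2*23 = 46)
S = 304 (S = 43 + 261 = 304)
J*S + W(11 - 10) = 46*304 + (11 - 10) = 13984 + 1 = 13985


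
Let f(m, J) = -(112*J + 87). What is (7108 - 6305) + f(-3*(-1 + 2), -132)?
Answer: 15500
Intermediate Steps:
f(m, J) = -87 - 112*J (f(m, J) = -(87 + 112*J) = -87 - 112*J)
(7108 - 6305) + f(-3*(-1 + 2), -132) = (7108 - 6305) + (-87 - 112*(-132)) = 803 + (-87 + 14784) = 803 + 14697 = 15500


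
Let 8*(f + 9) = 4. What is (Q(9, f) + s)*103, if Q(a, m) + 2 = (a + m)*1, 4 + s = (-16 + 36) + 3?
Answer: 3605/2 ≈ 1802.5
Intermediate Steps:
f = -17/2 (f = -9 + (⅛)*4 = -9 + ½ = -17/2 ≈ -8.5000)
s = 19 (s = -4 + ((-16 + 36) + 3) = -4 + (20 + 3) = -4 + 23 = 19)
Q(a, m) = -2 + a + m (Q(a, m) = -2 + (a + m)*1 = -2 + (a + m) = -2 + a + m)
(Q(9, f) + s)*103 = ((-2 + 9 - 17/2) + 19)*103 = (-3/2 + 19)*103 = (35/2)*103 = 3605/2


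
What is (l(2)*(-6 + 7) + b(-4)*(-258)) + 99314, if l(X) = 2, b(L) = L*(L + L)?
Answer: 91060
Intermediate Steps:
b(L) = 2*L² (b(L) = L*(2*L) = 2*L²)
(l(2)*(-6 + 7) + b(-4)*(-258)) + 99314 = (2*(-6 + 7) + (2*(-4)²)*(-258)) + 99314 = (2*1 + (2*16)*(-258)) + 99314 = (2 + 32*(-258)) + 99314 = (2 - 8256) + 99314 = -8254 + 99314 = 91060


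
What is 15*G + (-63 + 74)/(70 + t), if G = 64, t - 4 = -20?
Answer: 51851/54 ≈ 960.20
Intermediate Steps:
t = -16 (t = 4 - 20 = -16)
15*G + (-63 + 74)/(70 + t) = 15*64 + (-63 + 74)/(70 - 16) = 960 + 11/54 = 51851/54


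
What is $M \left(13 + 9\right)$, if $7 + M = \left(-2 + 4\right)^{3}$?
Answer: $22$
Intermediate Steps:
$M = 1$ ($M = -7 + \left(-2 + 4\right)^{3} = -7 + 2^{3} = -7 + 8 = 1$)
$M \left(13 + 9\right) = 1 \left(13 + 9\right) = 1 \cdot 22 = 22$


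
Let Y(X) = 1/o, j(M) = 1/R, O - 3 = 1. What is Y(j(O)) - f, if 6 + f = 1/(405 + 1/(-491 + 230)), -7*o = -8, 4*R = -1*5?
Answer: 363227/52852 ≈ 6.8725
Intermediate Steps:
O = 4 (O = 3 + 1 = 4)
R = -5/4 (R = (-1*5)/4 = (¼)*(-5) = -5/4 ≈ -1.2500)
j(M) = -⅘ (j(M) = 1/(-5/4) = -⅘)
o = 8/7 (o = -⅐*(-8) = 8/7 ≈ 1.1429)
Y(X) = 7/8 (Y(X) = 1/(8/7) = 7/8)
f = -633963/105704 (f = -6 + 1/(405 + 1/(-491 + 230)) = -6 + 1/(405 + 1/(-261)) = -6 + 1/(405 - 1/261) = -6 + 1/(105704/261) = -6 + 261/105704 = -633963/105704 ≈ -5.9975)
Y(j(O)) - f = 7/8 - 1*(-633963/105704) = 7/8 + 633963/105704 = 363227/52852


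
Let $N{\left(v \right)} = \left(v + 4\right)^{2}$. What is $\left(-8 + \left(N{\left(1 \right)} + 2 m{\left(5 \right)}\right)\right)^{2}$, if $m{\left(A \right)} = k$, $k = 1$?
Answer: $361$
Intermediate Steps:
$N{\left(v \right)} = \left(4 + v\right)^{2}$
$m{\left(A \right)} = 1$
$\left(-8 + \left(N{\left(1 \right)} + 2 m{\left(5 \right)}\right)\right)^{2} = \left(-8 + \left(\left(4 + 1\right)^{2} + 2 \cdot 1\right)\right)^{2} = \left(-8 + \left(5^{2} + 2\right)\right)^{2} = \left(-8 + \left(25 + 2\right)\right)^{2} = \left(-8 + 27\right)^{2} = 19^{2} = 361$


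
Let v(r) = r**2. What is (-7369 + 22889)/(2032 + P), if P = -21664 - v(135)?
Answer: -15520/37857 ≈ -0.40996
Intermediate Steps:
P = -39889 (P = -21664 - 1*135**2 = -21664 - 1*18225 = -21664 - 18225 = -39889)
(-7369 + 22889)/(2032 + P) = (-7369 + 22889)/(2032 - 39889) = 15520/(-37857) = 15520*(-1/37857) = -15520/37857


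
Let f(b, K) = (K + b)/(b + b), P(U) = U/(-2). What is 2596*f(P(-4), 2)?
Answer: 2596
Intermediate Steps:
P(U) = -U/2 (P(U) = U*(-½) = -U/2)
f(b, K) = (K + b)/(2*b) (f(b, K) = (K + b)/((2*b)) = (K + b)*(1/(2*b)) = (K + b)/(2*b))
2596*f(P(-4), 2) = 2596*((2 - ½*(-4))/(2*((-½*(-4))))) = 2596*((½)*(2 + 2)/2) = 2596*((½)*(½)*4) = 2596*1 = 2596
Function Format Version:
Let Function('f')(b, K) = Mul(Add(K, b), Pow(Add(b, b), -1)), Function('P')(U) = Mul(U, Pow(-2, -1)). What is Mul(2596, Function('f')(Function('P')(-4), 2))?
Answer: 2596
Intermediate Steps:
Function('P')(U) = Mul(Rational(-1, 2), U) (Function('P')(U) = Mul(U, Rational(-1, 2)) = Mul(Rational(-1, 2), U))
Function('f')(b, K) = Mul(Rational(1, 2), Pow(b, -1), Add(K, b)) (Function('f')(b, K) = Mul(Add(K, b), Pow(Mul(2, b), -1)) = Mul(Add(K, b), Mul(Rational(1, 2), Pow(b, -1))) = Mul(Rational(1, 2), Pow(b, -1), Add(K, b)))
Mul(2596, Function('f')(Function('P')(-4), 2)) = Mul(2596, Mul(Rational(1, 2), Pow(Mul(Rational(-1, 2), -4), -1), Add(2, Mul(Rational(-1, 2), -4)))) = Mul(2596, Mul(Rational(1, 2), Pow(2, -1), Add(2, 2))) = Mul(2596, Mul(Rational(1, 2), Rational(1, 2), 4)) = Mul(2596, 1) = 2596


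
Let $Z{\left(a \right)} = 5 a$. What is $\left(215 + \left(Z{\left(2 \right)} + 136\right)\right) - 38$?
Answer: $323$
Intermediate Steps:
$\left(215 + \left(Z{\left(2 \right)} + 136\right)\right) - 38 = \left(215 + \left(5 \cdot 2 + 136\right)\right) - 38 = \left(215 + \left(10 + 136\right)\right) - 38 = \left(215 + 146\right) - 38 = 361 - 38 = 323$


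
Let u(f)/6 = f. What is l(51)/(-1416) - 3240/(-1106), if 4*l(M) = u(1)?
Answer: 1528727/522032 ≈ 2.9284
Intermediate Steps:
u(f) = 6*f
l(M) = 3/2 (l(M) = (6*1)/4 = (¼)*6 = 3/2)
l(51)/(-1416) - 3240/(-1106) = (3/2)/(-1416) - 3240/(-1106) = (3/2)*(-1/1416) - 3240*(-1/1106) = -1/944 + 1620/553 = 1528727/522032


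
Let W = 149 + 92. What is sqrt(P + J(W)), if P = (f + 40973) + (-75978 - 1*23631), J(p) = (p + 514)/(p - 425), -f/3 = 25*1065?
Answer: I*sqrt(1172391834)/92 ≈ 372.18*I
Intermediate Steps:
W = 241
f = -79875 (f = -75*1065 = -3*26625 = -79875)
J(p) = (514 + p)/(-425 + p)
P = -138511 (P = (-79875 + 40973) + (-75978 - 1*23631) = -38902 + (-75978 - 23631) = -38902 - 99609 = -138511)
sqrt(P + J(W)) = sqrt(-138511 + (514 + 241)/(-425 + 241)) = sqrt(-138511 + 755/(-184)) = sqrt(-138511 - 1/184*755) = sqrt(-138511 - 755/184) = sqrt(-25486779/184) = I*sqrt(1172391834)/92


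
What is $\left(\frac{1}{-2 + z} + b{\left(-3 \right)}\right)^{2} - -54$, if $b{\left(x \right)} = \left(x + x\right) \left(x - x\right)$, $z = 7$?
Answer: $\frac{1351}{25} \approx 54.04$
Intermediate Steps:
$b{\left(x \right)} = 0$ ($b{\left(x \right)} = 2 x 0 = 0$)
$\left(\frac{1}{-2 + z} + b{\left(-3 \right)}\right)^{2} - -54 = \left(\frac{1}{-2 + 7} + 0\right)^{2} - -54 = \left(\frac{1}{5} + 0\right)^{2} + 54 = \left(\frac{1}{5}\right)^{2} + 54 = \frac{1}{25} + 54 = \frac{1351}{25}$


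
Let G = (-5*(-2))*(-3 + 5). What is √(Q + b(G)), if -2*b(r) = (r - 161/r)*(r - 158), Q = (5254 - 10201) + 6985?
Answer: √286255/10 ≈ 53.503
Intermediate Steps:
G = 20 (G = 10*2 = 20)
Q = 2038 (Q = -4947 + 6985 = 2038)
b(r) = -(-158 + r)*(r - 161/r)/2 (b(r) = -(r - 161/r)*(r - 158)/2 = -(r - 161/r)*(-158 + r)/2 = -(-158 + r)*(r - 161/r)/2)
√(Q + b(G)) = √(2038 + (½)*(-25438 + 20*(161 - 1*20² + 158*20))/20) = √(2038 + (½)*(1/20)*(-25438 + 20*(161 - 1*400 + 3160))) = √(2038 + (½)*(1/20)*(-25438 + 20*(161 - 400 + 3160))) = √(2038 + (½)*(1/20)*(-25438 + 20*2921)) = √(2038 + (½)*(1/20)*(-25438 + 58420)) = √(2038 + (½)*(1/20)*32982) = √(2038 + 16491/20) = √(57251/20) = √286255/10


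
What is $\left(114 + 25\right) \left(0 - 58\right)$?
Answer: $-8062$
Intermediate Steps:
$\left(114 + 25\right) \left(0 - 58\right) = 139 \left(-58\right) = -8062$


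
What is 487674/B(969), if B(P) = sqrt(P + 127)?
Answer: 243837*sqrt(274)/274 ≈ 14731.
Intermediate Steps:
B(P) = sqrt(127 + P)
487674/B(969) = 487674/(sqrt(127 + 969)) = 487674/(sqrt(1096)) = 487674/((2*sqrt(274))) = 487674*(sqrt(274)/548) = 243837*sqrt(274)/274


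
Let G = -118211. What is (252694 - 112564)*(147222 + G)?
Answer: 4065311430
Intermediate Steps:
(252694 - 112564)*(147222 + G) = (252694 - 112564)*(147222 - 118211) = 140130*29011 = 4065311430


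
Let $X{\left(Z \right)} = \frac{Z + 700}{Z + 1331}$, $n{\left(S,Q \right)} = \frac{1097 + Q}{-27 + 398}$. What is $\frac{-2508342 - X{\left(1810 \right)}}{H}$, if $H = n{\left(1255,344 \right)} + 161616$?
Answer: $- \frac{2922999455572}{188337428757} \approx -15.52$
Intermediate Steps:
$n{\left(S,Q \right)} = \frac{1097}{371} + \frac{Q}{371}$ ($n{\left(S,Q \right)} = \frac{1097 + Q}{371} = \left(1097 + Q\right) \frac{1}{371} = \frac{1097}{371} + \frac{Q}{371}$)
$H = \frac{59960977}{371}$ ($H = \left(\frac{1097}{371} + \frac{1}{371} \cdot 344\right) + 161616 = \left(\frac{1097}{371} + \frac{344}{371}\right) + 161616 = \frac{1441}{371} + 161616 = \frac{59960977}{371} \approx 1.6162 \cdot 10^{5}$)
$X{\left(Z \right)} = \frac{700 + Z}{1331 + Z}$
$\frac{-2508342 - X{\left(1810 \right)}}{H} = \frac{-2508342 - \frac{700 + 1810}{1331 + 1810}}{\frac{59960977}{371}} = \left(-2508342 - \frac{1}{3141} \cdot 2510\right) \frac{371}{59960977} = \left(-2508342 - \frac{2510}{3141}\right) \frac{371}{59960977} = \left(- \frac{7878704732}{3141}\right) \frac{371}{59960977} = - \frac{2922999455572}{188337428757}$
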